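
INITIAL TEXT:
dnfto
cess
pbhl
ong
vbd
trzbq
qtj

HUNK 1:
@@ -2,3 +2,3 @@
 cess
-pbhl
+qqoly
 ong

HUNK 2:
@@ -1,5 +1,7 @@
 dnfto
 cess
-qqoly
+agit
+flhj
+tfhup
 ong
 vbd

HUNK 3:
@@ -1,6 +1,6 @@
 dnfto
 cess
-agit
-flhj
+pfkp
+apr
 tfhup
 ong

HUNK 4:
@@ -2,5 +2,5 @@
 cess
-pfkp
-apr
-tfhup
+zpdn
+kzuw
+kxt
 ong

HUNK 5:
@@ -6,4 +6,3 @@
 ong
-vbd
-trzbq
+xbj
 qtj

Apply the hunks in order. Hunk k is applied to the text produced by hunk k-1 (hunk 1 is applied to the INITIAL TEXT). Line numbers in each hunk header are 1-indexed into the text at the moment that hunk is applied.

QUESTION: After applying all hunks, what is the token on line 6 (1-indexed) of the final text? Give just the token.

Answer: ong

Derivation:
Hunk 1: at line 2 remove [pbhl] add [qqoly] -> 7 lines: dnfto cess qqoly ong vbd trzbq qtj
Hunk 2: at line 1 remove [qqoly] add [agit,flhj,tfhup] -> 9 lines: dnfto cess agit flhj tfhup ong vbd trzbq qtj
Hunk 3: at line 1 remove [agit,flhj] add [pfkp,apr] -> 9 lines: dnfto cess pfkp apr tfhup ong vbd trzbq qtj
Hunk 4: at line 2 remove [pfkp,apr,tfhup] add [zpdn,kzuw,kxt] -> 9 lines: dnfto cess zpdn kzuw kxt ong vbd trzbq qtj
Hunk 5: at line 6 remove [vbd,trzbq] add [xbj] -> 8 lines: dnfto cess zpdn kzuw kxt ong xbj qtj
Final line 6: ong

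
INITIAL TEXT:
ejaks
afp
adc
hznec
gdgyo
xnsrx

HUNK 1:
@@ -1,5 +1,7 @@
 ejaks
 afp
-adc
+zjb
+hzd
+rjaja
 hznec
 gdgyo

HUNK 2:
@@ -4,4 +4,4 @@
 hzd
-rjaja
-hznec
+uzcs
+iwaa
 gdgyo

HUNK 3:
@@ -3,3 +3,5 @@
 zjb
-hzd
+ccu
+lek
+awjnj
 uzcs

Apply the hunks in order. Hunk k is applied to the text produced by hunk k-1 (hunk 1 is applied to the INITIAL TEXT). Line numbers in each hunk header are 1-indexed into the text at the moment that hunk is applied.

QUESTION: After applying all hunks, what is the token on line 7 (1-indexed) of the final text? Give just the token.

Answer: uzcs

Derivation:
Hunk 1: at line 1 remove [adc] add [zjb,hzd,rjaja] -> 8 lines: ejaks afp zjb hzd rjaja hznec gdgyo xnsrx
Hunk 2: at line 4 remove [rjaja,hznec] add [uzcs,iwaa] -> 8 lines: ejaks afp zjb hzd uzcs iwaa gdgyo xnsrx
Hunk 3: at line 3 remove [hzd] add [ccu,lek,awjnj] -> 10 lines: ejaks afp zjb ccu lek awjnj uzcs iwaa gdgyo xnsrx
Final line 7: uzcs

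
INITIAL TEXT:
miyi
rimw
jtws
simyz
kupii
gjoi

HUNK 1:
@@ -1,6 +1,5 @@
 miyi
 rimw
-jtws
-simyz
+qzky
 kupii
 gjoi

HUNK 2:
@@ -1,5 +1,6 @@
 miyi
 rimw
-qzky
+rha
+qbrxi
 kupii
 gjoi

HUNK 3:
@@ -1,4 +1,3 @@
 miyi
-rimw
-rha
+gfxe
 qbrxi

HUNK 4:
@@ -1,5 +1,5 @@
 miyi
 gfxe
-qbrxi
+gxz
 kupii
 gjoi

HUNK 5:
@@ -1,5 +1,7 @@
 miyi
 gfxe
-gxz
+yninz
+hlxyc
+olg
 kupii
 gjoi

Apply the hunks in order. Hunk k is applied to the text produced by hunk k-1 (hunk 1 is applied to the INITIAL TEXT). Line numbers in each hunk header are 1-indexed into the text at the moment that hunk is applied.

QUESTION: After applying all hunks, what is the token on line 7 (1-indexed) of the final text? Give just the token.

Answer: gjoi

Derivation:
Hunk 1: at line 1 remove [jtws,simyz] add [qzky] -> 5 lines: miyi rimw qzky kupii gjoi
Hunk 2: at line 1 remove [qzky] add [rha,qbrxi] -> 6 lines: miyi rimw rha qbrxi kupii gjoi
Hunk 3: at line 1 remove [rimw,rha] add [gfxe] -> 5 lines: miyi gfxe qbrxi kupii gjoi
Hunk 4: at line 1 remove [qbrxi] add [gxz] -> 5 lines: miyi gfxe gxz kupii gjoi
Hunk 5: at line 1 remove [gxz] add [yninz,hlxyc,olg] -> 7 lines: miyi gfxe yninz hlxyc olg kupii gjoi
Final line 7: gjoi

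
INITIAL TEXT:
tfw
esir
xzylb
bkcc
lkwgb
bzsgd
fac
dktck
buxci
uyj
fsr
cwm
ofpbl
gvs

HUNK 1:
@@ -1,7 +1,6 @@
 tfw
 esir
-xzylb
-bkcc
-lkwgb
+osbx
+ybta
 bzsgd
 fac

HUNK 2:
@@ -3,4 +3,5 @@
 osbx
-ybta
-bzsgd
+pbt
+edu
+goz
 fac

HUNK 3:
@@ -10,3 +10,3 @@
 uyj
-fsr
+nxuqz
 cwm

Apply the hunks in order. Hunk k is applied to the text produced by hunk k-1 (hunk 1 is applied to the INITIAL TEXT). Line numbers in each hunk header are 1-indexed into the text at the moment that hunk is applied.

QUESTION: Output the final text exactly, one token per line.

Hunk 1: at line 1 remove [xzylb,bkcc,lkwgb] add [osbx,ybta] -> 13 lines: tfw esir osbx ybta bzsgd fac dktck buxci uyj fsr cwm ofpbl gvs
Hunk 2: at line 3 remove [ybta,bzsgd] add [pbt,edu,goz] -> 14 lines: tfw esir osbx pbt edu goz fac dktck buxci uyj fsr cwm ofpbl gvs
Hunk 3: at line 10 remove [fsr] add [nxuqz] -> 14 lines: tfw esir osbx pbt edu goz fac dktck buxci uyj nxuqz cwm ofpbl gvs

Answer: tfw
esir
osbx
pbt
edu
goz
fac
dktck
buxci
uyj
nxuqz
cwm
ofpbl
gvs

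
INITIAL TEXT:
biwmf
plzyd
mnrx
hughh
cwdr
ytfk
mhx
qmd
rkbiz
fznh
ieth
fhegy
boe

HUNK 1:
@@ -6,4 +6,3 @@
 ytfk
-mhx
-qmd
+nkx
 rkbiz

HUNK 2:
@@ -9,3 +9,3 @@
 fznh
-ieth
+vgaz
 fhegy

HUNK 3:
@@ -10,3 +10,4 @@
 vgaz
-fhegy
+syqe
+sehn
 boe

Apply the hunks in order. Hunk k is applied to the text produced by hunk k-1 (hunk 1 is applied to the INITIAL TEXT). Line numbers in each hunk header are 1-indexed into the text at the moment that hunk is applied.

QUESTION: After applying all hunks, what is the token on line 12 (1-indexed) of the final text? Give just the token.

Hunk 1: at line 6 remove [mhx,qmd] add [nkx] -> 12 lines: biwmf plzyd mnrx hughh cwdr ytfk nkx rkbiz fznh ieth fhegy boe
Hunk 2: at line 9 remove [ieth] add [vgaz] -> 12 lines: biwmf plzyd mnrx hughh cwdr ytfk nkx rkbiz fznh vgaz fhegy boe
Hunk 3: at line 10 remove [fhegy] add [syqe,sehn] -> 13 lines: biwmf plzyd mnrx hughh cwdr ytfk nkx rkbiz fznh vgaz syqe sehn boe
Final line 12: sehn

Answer: sehn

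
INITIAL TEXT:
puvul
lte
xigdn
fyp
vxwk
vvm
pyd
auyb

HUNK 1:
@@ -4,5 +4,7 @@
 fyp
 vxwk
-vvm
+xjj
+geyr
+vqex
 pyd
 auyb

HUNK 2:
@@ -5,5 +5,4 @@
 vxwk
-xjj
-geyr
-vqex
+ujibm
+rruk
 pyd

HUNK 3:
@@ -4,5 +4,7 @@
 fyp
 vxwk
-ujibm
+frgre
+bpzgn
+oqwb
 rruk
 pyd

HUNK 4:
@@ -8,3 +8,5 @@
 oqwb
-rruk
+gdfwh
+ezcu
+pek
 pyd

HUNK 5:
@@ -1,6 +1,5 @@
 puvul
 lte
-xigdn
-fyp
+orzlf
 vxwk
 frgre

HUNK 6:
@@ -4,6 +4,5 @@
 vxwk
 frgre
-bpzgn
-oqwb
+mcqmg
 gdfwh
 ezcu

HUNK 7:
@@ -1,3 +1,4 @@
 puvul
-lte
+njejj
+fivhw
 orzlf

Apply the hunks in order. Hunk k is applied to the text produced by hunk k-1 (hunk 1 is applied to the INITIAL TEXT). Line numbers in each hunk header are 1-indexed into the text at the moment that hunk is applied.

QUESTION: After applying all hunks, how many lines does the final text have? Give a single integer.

Hunk 1: at line 4 remove [vvm] add [xjj,geyr,vqex] -> 10 lines: puvul lte xigdn fyp vxwk xjj geyr vqex pyd auyb
Hunk 2: at line 5 remove [xjj,geyr,vqex] add [ujibm,rruk] -> 9 lines: puvul lte xigdn fyp vxwk ujibm rruk pyd auyb
Hunk 3: at line 4 remove [ujibm] add [frgre,bpzgn,oqwb] -> 11 lines: puvul lte xigdn fyp vxwk frgre bpzgn oqwb rruk pyd auyb
Hunk 4: at line 8 remove [rruk] add [gdfwh,ezcu,pek] -> 13 lines: puvul lte xigdn fyp vxwk frgre bpzgn oqwb gdfwh ezcu pek pyd auyb
Hunk 5: at line 1 remove [xigdn,fyp] add [orzlf] -> 12 lines: puvul lte orzlf vxwk frgre bpzgn oqwb gdfwh ezcu pek pyd auyb
Hunk 6: at line 4 remove [bpzgn,oqwb] add [mcqmg] -> 11 lines: puvul lte orzlf vxwk frgre mcqmg gdfwh ezcu pek pyd auyb
Hunk 7: at line 1 remove [lte] add [njejj,fivhw] -> 12 lines: puvul njejj fivhw orzlf vxwk frgre mcqmg gdfwh ezcu pek pyd auyb
Final line count: 12

Answer: 12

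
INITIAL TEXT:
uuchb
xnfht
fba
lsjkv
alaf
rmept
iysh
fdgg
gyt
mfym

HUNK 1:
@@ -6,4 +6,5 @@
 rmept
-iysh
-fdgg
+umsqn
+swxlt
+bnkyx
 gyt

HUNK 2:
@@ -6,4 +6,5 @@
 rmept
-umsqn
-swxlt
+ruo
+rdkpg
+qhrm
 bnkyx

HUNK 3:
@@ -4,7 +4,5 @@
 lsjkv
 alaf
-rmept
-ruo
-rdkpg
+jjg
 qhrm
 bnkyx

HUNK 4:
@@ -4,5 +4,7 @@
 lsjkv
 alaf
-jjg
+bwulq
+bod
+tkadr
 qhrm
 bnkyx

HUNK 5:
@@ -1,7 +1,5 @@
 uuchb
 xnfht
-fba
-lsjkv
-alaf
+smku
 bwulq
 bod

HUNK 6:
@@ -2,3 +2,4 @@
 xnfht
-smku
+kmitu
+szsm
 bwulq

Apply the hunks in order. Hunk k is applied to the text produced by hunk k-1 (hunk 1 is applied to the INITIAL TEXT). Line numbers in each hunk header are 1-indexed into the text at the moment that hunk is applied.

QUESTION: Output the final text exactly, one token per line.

Answer: uuchb
xnfht
kmitu
szsm
bwulq
bod
tkadr
qhrm
bnkyx
gyt
mfym

Derivation:
Hunk 1: at line 6 remove [iysh,fdgg] add [umsqn,swxlt,bnkyx] -> 11 lines: uuchb xnfht fba lsjkv alaf rmept umsqn swxlt bnkyx gyt mfym
Hunk 2: at line 6 remove [umsqn,swxlt] add [ruo,rdkpg,qhrm] -> 12 lines: uuchb xnfht fba lsjkv alaf rmept ruo rdkpg qhrm bnkyx gyt mfym
Hunk 3: at line 4 remove [rmept,ruo,rdkpg] add [jjg] -> 10 lines: uuchb xnfht fba lsjkv alaf jjg qhrm bnkyx gyt mfym
Hunk 4: at line 4 remove [jjg] add [bwulq,bod,tkadr] -> 12 lines: uuchb xnfht fba lsjkv alaf bwulq bod tkadr qhrm bnkyx gyt mfym
Hunk 5: at line 1 remove [fba,lsjkv,alaf] add [smku] -> 10 lines: uuchb xnfht smku bwulq bod tkadr qhrm bnkyx gyt mfym
Hunk 6: at line 2 remove [smku] add [kmitu,szsm] -> 11 lines: uuchb xnfht kmitu szsm bwulq bod tkadr qhrm bnkyx gyt mfym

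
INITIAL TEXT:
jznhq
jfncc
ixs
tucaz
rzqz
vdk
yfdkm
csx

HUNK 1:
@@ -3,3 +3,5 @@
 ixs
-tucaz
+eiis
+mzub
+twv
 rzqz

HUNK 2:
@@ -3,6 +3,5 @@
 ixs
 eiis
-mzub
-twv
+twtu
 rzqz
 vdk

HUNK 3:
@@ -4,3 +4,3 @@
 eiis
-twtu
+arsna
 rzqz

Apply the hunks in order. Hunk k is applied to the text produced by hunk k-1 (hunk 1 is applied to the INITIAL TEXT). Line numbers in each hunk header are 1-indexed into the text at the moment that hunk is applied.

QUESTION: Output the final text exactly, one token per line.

Hunk 1: at line 3 remove [tucaz] add [eiis,mzub,twv] -> 10 lines: jznhq jfncc ixs eiis mzub twv rzqz vdk yfdkm csx
Hunk 2: at line 3 remove [mzub,twv] add [twtu] -> 9 lines: jznhq jfncc ixs eiis twtu rzqz vdk yfdkm csx
Hunk 3: at line 4 remove [twtu] add [arsna] -> 9 lines: jznhq jfncc ixs eiis arsna rzqz vdk yfdkm csx

Answer: jznhq
jfncc
ixs
eiis
arsna
rzqz
vdk
yfdkm
csx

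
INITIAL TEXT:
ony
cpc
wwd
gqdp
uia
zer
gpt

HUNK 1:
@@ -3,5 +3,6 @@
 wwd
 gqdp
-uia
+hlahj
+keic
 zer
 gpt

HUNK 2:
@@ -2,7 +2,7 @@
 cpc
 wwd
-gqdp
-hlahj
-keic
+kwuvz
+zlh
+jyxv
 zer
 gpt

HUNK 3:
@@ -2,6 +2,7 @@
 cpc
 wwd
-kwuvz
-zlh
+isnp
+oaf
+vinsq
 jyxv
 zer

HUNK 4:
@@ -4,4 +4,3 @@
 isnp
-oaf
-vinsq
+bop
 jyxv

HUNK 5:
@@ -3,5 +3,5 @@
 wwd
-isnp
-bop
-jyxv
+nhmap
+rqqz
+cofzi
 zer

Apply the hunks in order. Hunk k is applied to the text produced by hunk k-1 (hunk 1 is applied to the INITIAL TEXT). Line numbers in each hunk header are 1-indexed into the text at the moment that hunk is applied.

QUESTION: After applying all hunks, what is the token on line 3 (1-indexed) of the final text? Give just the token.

Hunk 1: at line 3 remove [uia] add [hlahj,keic] -> 8 lines: ony cpc wwd gqdp hlahj keic zer gpt
Hunk 2: at line 2 remove [gqdp,hlahj,keic] add [kwuvz,zlh,jyxv] -> 8 lines: ony cpc wwd kwuvz zlh jyxv zer gpt
Hunk 3: at line 2 remove [kwuvz,zlh] add [isnp,oaf,vinsq] -> 9 lines: ony cpc wwd isnp oaf vinsq jyxv zer gpt
Hunk 4: at line 4 remove [oaf,vinsq] add [bop] -> 8 lines: ony cpc wwd isnp bop jyxv zer gpt
Hunk 5: at line 3 remove [isnp,bop,jyxv] add [nhmap,rqqz,cofzi] -> 8 lines: ony cpc wwd nhmap rqqz cofzi zer gpt
Final line 3: wwd

Answer: wwd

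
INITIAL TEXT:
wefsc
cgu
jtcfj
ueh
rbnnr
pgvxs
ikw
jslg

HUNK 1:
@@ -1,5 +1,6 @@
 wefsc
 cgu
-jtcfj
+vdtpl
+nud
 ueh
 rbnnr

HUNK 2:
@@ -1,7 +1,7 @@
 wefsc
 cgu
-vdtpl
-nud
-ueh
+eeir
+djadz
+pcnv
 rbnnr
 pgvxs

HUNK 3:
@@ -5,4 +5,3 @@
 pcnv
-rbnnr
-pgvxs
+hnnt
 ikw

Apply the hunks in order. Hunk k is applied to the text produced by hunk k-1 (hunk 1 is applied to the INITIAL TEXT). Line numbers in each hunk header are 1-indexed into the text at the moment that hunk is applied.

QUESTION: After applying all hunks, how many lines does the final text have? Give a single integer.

Hunk 1: at line 1 remove [jtcfj] add [vdtpl,nud] -> 9 lines: wefsc cgu vdtpl nud ueh rbnnr pgvxs ikw jslg
Hunk 2: at line 1 remove [vdtpl,nud,ueh] add [eeir,djadz,pcnv] -> 9 lines: wefsc cgu eeir djadz pcnv rbnnr pgvxs ikw jslg
Hunk 3: at line 5 remove [rbnnr,pgvxs] add [hnnt] -> 8 lines: wefsc cgu eeir djadz pcnv hnnt ikw jslg
Final line count: 8

Answer: 8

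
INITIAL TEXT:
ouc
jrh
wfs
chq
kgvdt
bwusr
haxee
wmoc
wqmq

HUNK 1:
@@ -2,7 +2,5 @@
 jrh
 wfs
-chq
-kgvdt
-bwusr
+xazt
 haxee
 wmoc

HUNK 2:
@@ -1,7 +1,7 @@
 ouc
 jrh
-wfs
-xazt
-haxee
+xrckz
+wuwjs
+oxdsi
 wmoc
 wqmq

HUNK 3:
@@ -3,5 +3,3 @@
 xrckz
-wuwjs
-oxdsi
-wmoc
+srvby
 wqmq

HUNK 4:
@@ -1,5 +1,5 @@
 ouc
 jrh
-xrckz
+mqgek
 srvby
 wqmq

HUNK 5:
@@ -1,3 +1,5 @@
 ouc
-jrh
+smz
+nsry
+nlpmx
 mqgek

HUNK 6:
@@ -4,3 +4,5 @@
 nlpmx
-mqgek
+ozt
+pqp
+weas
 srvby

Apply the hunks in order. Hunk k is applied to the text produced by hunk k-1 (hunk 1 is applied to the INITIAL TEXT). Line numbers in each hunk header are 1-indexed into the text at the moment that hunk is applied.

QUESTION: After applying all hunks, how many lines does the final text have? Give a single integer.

Hunk 1: at line 2 remove [chq,kgvdt,bwusr] add [xazt] -> 7 lines: ouc jrh wfs xazt haxee wmoc wqmq
Hunk 2: at line 1 remove [wfs,xazt,haxee] add [xrckz,wuwjs,oxdsi] -> 7 lines: ouc jrh xrckz wuwjs oxdsi wmoc wqmq
Hunk 3: at line 3 remove [wuwjs,oxdsi,wmoc] add [srvby] -> 5 lines: ouc jrh xrckz srvby wqmq
Hunk 4: at line 1 remove [xrckz] add [mqgek] -> 5 lines: ouc jrh mqgek srvby wqmq
Hunk 5: at line 1 remove [jrh] add [smz,nsry,nlpmx] -> 7 lines: ouc smz nsry nlpmx mqgek srvby wqmq
Hunk 6: at line 4 remove [mqgek] add [ozt,pqp,weas] -> 9 lines: ouc smz nsry nlpmx ozt pqp weas srvby wqmq
Final line count: 9

Answer: 9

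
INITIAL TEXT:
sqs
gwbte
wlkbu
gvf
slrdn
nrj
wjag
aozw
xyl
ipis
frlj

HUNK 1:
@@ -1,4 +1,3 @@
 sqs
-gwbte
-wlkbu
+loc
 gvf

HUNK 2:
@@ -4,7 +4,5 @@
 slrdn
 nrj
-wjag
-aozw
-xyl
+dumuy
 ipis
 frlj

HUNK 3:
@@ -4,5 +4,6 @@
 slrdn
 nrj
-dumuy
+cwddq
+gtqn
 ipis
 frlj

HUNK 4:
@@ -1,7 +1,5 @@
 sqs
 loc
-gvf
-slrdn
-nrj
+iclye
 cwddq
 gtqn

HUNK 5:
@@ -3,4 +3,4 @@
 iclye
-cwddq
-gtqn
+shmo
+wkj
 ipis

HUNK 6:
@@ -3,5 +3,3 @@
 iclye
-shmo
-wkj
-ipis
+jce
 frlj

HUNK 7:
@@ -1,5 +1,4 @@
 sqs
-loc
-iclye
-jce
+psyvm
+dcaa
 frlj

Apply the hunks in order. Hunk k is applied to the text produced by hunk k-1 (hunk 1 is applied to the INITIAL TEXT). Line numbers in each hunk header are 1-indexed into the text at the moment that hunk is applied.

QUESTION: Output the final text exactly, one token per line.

Hunk 1: at line 1 remove [gwbte,wlkbu] add [loc] -> 10 lines: sqs loc gvf slrdn nrj wjag aozw xyl ipis frlj
Hunk 2: at line 4 remove [wjag,aozw,xyl] add [dumuy] -> 8 lines: sqs loc gvf slrdn nrj dumuy ipis frlj
Hunk 3: at line 4 remove [dumuy] add [cwddq,gtqn] -> 9 lines: sqs loc gvf slrdn nrj cwddq gtqn ipis frlj
Hunk 4: at line 1 remove [gvf,slrdn,nrj] add [iclye] -> 7 lines: sqs loc iclye cwddq gtqn ipis frlj
Hunk 5: at line 3 remove [cwddq,gtqn] add [shmo,wkj] -> 7 lines: sqs loc iclye shmo wkj ipis frlj
Hunk 6: at line 3 remove [shmo,wkj,ipis] add [jce] -> 5 lines: sqs loc iclye jce frlj
Hunk 7: at line 1 remove [loc,iclye,jce] add [psyvm,dcaa] -> 4 lines: sqs psyvm dcaa frlj

Answer: sqs
psyvm
dcaa
frlj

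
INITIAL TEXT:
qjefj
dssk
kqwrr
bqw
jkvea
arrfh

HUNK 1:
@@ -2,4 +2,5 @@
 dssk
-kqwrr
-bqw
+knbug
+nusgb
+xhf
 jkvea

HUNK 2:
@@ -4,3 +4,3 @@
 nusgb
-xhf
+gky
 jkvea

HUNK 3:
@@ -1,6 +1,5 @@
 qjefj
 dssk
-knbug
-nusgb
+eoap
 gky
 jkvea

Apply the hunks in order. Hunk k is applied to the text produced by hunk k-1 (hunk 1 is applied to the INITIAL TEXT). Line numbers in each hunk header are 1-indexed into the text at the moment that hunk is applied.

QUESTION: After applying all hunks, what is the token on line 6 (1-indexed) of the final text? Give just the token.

Answer: arrfh

Derivation:
Hunk 1: at line 2 remove [kqwrr,bqw] add [knbug,nusgb,xhf] -> 7 lines: qjefj dssk knbug nusgb xhf jkvea arrfh
Hunk 2: at line 4 remove [xhf] add [gky] -> 7 lines: qjefj dssk knbug nusgb gky jkvea arrfh
Hunk 3: at line 1 remove [knbug,nusgb] add [eoap] -> 6 lines: qjefj dssk eoap gky jkvea arrfh
Final line 6: arrfh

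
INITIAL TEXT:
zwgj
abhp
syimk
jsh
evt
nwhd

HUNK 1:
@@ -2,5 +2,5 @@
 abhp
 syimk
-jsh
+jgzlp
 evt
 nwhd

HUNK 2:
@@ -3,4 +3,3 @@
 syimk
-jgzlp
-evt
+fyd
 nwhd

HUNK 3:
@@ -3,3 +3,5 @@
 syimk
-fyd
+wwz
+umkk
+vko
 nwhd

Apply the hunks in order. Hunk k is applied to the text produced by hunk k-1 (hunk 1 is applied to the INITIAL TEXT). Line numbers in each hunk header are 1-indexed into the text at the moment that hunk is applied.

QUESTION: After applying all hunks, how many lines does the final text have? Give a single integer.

Answer: 7

Derivation:
Hunk 1: at line 2 remove [jsh] add [jgzlp] -> 6 lines: zwgj abhp syimk jgzlp evt nwhd
Hunk 2: at line 3 remove [jgzlp,evt] add [fyd] -> 5 lines: zwgj abhp syimk fyd nwhd
Hunk 3: at line 3 remove [fyd] add [wwz,umkk,vko] -> 7 lines: zwgj abhp syimk wwz umkk vko nwhd
Final line count: 7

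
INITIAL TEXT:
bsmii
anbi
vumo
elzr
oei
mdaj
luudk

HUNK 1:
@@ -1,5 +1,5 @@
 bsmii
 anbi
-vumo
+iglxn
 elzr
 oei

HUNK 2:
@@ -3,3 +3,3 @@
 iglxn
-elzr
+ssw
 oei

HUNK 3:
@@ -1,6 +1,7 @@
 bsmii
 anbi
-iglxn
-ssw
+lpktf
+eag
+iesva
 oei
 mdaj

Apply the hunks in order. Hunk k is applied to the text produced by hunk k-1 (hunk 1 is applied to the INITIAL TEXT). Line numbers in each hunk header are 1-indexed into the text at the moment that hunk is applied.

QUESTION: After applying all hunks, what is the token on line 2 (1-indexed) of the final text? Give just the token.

Answer: anbi

Derivation:
Hunk 1: at line 1 remove [vumo] add [iglxn] -> 7 lines: bsmii anbi iglxn elzr oei mdaj luudk
Hunk 2: at line 3 remove [elzr] add [ssw] -> 7 lines: bsmii anbi iglxn ssw oei mdaj luudk
Hunk 3: at line 1 remove [iglxn,ssw] add [lpktf,eag,iesva] -> 8 lines: bsmii anbi lpktf eag iesva oei mdaj luudk
Final line 2: anbi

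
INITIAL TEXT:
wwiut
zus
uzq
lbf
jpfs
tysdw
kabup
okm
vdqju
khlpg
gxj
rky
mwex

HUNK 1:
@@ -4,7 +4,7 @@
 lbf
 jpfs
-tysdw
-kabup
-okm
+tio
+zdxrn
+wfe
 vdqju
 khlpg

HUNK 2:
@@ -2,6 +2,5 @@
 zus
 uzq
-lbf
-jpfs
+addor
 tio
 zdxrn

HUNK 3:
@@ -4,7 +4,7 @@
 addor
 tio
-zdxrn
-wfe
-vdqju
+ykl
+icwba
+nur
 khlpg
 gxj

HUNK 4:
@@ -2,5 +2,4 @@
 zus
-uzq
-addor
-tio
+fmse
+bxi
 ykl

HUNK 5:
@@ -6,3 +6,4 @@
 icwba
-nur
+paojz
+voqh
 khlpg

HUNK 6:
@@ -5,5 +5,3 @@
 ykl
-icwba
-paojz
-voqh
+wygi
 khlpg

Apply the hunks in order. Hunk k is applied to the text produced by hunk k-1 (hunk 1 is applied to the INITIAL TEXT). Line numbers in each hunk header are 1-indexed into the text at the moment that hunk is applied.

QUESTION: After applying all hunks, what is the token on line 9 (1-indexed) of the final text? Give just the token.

Hunk 1: at line 4 remove [tysdw,kabup,okm] add [tio,zdxrn,wfe] -> 13 lines: wwiut zus uzq lbf jpfs tio zdxrn wfe vdqju khlpg gxj rky mwex
Hunk 2: at line 2 remove [lbf,jpfs] add [addor] -> 12 lines: wwiut zus uzq addor tio zdxrn wfe vdqju khlpg gxj rky mwex
Hunk 3: at line 4 remove [zdxrn,wfe,vdqju] add [ykl,icwba,nur] -> 12 lines: wwiut zus uzq addor tio ykl icwba nur khlpg gxj rky mwex
Hunk 4: at line 2 remove [uzq,addor,tio] add [fmse,bxi] -> 11 lines: wwiut zus fmse bxi ykl icwba nur khlpg gxj rky mwex
Hunk 5: at line 6 remove [nur] add [paojz,voqh] -> 12 lines: wwiut zus fmse bxi ykl icwba paojz voqh khlpg gxj rky mwex
Hunk 6: at line 5 remove [icwba,paojz,voqh] add [wygi] -> 10 lines: wwiut zus fmse bxi ykl wygi khlpg gxj rky mwex
Final line 9: rky

Answer: rky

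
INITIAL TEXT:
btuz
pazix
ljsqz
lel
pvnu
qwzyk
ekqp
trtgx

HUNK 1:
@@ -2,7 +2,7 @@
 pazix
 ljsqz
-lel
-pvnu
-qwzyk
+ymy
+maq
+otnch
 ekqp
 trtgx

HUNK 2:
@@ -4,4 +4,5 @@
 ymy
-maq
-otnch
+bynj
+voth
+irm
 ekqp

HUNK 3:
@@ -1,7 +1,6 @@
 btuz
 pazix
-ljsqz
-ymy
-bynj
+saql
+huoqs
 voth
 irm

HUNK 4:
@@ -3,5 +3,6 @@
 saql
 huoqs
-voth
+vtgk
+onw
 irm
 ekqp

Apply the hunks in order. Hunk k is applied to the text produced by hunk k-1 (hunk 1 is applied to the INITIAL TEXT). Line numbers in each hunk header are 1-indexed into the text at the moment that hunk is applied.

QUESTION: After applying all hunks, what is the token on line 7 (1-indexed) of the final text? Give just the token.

Hunk 1: at line 2 remove [lel,pvnu,qwzyk] add [ymy,maq,otnch] -> 8 lines: btuz pazix ljsqz ymy maq otnch ekqp trtgx
Hunk 2: at line 4 remove [maq,otnch] add [bynj,voth,irm] -> 9 lines: btuz pazix ljsqz ymy bynj voth irm ekqp trtgx
Hunk 3: at line 1 remove [ljsqz,ymy,bynj] add [saql,huoqs] -> 8 lines: btuz pazix saql huoqs voth irm ekqp trtgx
Hunk 4: at line 3 remove [voth] add [vtgk,onw] -> 9 lines: btuz pazix saql huoqs vtgk onw irm ekqp trtgx
Final line 7: irm

Answer: irm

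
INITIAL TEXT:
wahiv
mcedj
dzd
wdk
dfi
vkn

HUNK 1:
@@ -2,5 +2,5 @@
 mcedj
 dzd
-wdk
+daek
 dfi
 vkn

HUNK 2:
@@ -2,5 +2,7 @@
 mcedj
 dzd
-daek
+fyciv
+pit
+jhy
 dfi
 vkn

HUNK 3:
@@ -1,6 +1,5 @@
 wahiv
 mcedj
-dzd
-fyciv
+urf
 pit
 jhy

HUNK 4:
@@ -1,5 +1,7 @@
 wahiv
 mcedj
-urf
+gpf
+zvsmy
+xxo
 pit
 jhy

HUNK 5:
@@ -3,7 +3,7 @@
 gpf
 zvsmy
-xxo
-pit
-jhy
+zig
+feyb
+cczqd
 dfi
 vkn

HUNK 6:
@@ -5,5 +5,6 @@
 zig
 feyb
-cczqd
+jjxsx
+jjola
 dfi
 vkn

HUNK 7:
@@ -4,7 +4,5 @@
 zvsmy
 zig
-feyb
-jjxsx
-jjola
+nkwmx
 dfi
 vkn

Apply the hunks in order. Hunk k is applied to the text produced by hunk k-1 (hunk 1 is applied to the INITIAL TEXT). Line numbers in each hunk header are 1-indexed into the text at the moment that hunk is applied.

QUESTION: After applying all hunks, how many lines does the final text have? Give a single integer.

Hunk 1: at line 2 remove [wdk] add [daek] -> 6 lines: wahiv mcedj dzd daek dfi vkn
Hunk 2: at line 2 remove [daek] add [fyciv,pit,jhy] -> 8 lines: wahiv mcedj dzd fyciv pit jhy dfi vkn
Hunk 3: at line 1 remove [dzd,fyciv] add [urf] -> 7 lines: wahiv mcedj urf pit jhy dfi vkn
Hunk 4: at line 1 remove [urf] add [gpf,zvsmy,xxo] -> 9 lines: wahiv mcedj gpf zvsmy xxo pit jhy dfi vkn
Hunk 5: at line 3 remove [xxo,pit,jhy] add [zig,feyb,cczqd] -> 9 lines: wahiv mcedj gpf zvsmy zig feyb cczqd dfi vkn
Hunk 6: at line 5 remove [cczqd] add [jjxsx,jjola] -> 10 lines: wahiv mcedj gpf zvsmy zig feyb jjxsx jjola dfi vkn
Hunk 7: at line 4 remove [feyb,jjxsx,jjola] add [nkwmx] -> 8 lines: wahiv mcedj gpf zvsmy zig nkwmx dfi vkn
Final line count: 8

Answer: 8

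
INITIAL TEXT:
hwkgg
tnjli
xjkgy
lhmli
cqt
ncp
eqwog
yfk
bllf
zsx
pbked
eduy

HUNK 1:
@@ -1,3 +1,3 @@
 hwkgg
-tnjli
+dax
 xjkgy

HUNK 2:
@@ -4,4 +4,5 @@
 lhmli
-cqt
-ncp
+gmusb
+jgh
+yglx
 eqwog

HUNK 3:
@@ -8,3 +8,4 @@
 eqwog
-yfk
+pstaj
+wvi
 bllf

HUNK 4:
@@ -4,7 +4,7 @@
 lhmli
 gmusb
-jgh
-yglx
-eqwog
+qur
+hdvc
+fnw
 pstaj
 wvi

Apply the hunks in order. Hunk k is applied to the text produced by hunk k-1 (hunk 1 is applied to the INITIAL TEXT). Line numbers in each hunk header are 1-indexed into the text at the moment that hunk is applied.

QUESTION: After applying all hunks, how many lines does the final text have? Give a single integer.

Hunk 1: at line 1 remove [tnjli] add [dax] -> 12 lines: hwkgg dax xjkgy lhmli cqt ncp eqwog yfk bllf zsx pbked eduy
Hunk 2: at line 4 remove [cqt,ncp] add [gmusb,jgh,yglx] -> 13 lines: hwkgg dax xjkgy lhmli gmusb jgh yglx eqwog yfk bllf zsx pbked eduy
Hunk 3: at line 8 remove [yfk] add [pstaj,wvi] -> 14 lines: hwkgg dax xjkgy lhmli gmusb jgh yglx eqwog pstaj wvi bllf zsx pbked eduy
Hunk 4: at line 4 remove [jgh,yglx,eqwog] add [qur,hdvc,fnw] -> 14 lines: hwkgg dax xjkgy lhmli gmusb qur hdvc fnw pstaj wvi bllf zsx pbked eduy
Final line count: 14

Answer: 14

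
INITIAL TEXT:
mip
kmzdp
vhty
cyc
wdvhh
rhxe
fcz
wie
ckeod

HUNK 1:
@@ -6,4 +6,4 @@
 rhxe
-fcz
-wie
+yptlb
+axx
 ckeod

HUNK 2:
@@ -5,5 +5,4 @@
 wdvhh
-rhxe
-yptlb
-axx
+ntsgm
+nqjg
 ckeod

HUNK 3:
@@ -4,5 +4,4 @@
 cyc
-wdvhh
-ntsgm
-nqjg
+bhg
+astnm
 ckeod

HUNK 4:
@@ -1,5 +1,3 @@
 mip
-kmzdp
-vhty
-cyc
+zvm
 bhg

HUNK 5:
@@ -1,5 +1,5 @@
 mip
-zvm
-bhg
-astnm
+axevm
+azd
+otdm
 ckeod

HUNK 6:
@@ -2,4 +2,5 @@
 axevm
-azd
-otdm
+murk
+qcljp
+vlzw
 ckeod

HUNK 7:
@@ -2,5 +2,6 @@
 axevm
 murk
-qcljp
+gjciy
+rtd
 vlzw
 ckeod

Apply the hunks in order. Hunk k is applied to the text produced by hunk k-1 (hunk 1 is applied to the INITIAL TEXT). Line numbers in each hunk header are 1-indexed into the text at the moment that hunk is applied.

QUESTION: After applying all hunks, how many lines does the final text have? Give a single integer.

Answer: 7

Derivation:
Hunk 1: at line 6 remove [fcz,wie] add [yptlb,axx] -> 9 lines: mip kmzdp vhty cyc wdvhh rhxe yptlb axx ckeod
Hunk 2: at line 5 remove [rhxe,yptlb,axx] add [ntsgm,nqjg] -> 8 lines: mip kmzdp vhty cyc wdvhh ntsgm nqjg ckeod
Hunk 3: at line 4 remove [wdvhh,ntsgm,nqjg] add [bhg,astnm] -> 7 lines: mip kmzdp vhty cyc bhg astnm ckeod
Hunk 4: at line 1 remove [kmzdp,vhty,cyc] add [zvm] -> 5 lines: mip zvm bhg astnm ckeod
Hunk 5: at line 1 remove [zvm,bhg,astnm] add [axevm,azd,otdm] -> 5 lines: mip axevm azd otdm ckeod
Hunk 6: at line 2 remove [azd,otdm] add [murk,qcljp,vlzw] -> 6 lines: mip axevm murk qcljp vlzw ckeod
Hunk 7: at line 2 remove [qcljp] add [gjciy,rtd] -> 7 lines: mip axevm murk gjciy rtd vlzw ckeod
Final line count: 7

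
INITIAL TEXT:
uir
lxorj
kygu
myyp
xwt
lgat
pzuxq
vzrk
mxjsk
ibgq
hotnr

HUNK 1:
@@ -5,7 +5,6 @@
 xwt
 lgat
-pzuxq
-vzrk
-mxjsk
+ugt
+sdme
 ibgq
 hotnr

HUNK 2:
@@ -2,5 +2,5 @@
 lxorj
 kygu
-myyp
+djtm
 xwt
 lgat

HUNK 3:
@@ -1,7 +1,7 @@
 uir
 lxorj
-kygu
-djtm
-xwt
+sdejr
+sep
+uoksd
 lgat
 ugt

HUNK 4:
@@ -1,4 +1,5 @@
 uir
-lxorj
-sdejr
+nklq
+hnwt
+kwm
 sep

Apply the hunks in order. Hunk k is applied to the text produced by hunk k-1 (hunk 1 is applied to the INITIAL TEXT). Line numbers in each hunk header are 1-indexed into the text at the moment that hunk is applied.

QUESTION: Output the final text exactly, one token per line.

Hunk 1: at line 5 remove [pzuxq,vzrk,mxjsk] add [ugt,sdme] -> 10 lines: uir lxorj kygu myyp xwt lgat ugt sdme ibgq hotnr
Hunk 2: at line 2 remove [myyp] add [djtm] -> 10 lines: uir lxorj kygu djtm xwt lgat ugt sdme ibgq hotnr
Hunk 3: at line 1 remove [kygu,djtm,xwt] add [sdejr,sep,uoksd] -> 10 lines: uir lxorj sdejr sep uoksd lgat ugt sdme ibgq hotnr
Hunk 4: at line 1 remove [lxorj,sdejr] add [nklq,hnwt,kwm] -> 11 lines: uir nklq hnwt kwm sep uoksd lgat ugt sdme ibgq hotnr

Answer: uir
nklq
hnwt
kwm
sep
uoksd
lgat
ugt
sdme
ibgq
hotnr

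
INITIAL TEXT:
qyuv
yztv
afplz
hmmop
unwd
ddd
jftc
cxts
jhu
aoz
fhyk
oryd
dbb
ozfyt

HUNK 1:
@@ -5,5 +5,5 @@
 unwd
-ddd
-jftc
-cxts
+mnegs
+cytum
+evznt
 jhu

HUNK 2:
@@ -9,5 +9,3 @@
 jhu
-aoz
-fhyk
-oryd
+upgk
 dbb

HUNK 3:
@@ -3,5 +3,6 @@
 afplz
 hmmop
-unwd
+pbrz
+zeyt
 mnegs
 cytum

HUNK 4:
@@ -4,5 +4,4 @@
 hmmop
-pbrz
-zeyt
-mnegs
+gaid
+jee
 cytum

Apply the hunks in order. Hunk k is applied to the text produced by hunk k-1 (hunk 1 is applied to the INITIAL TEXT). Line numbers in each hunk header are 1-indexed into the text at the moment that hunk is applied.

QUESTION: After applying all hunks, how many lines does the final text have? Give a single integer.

Hunk 1: at line 5 remove [ddd,jftc,cxts] add [mnegs,cytum,evznt] -> 14 lines: qyuv yztv afplz hmmop unwd mnegs cytum evznt jhu aoz fhyk oryd dbb ozfyt
Hunk 2: at line 9 remove [aoz,fhyk,oryd] add [upgk] -> 12 lines: qyuv yztv afplz hmmop unwd mnegs cytum evznt jhu upgk dbb ozfyt
Hunk 3: at line 3 remove [unwd] add [pbrz,zeyt] -> 13 lines: qyuv yztv afplz hmmop pbrz zeyt mnegs cytum evznt jhu upgk dbb ozfyt
Hunk 4: at line 4 remove [pbrz,zeyt,mnegs] add [gaid,jee] -> 12 lines: qyuv yztv afplz hmmop gaid jee cytum evznt jhu upgk dbb ozfyt
Final line count: 12

Answer: 12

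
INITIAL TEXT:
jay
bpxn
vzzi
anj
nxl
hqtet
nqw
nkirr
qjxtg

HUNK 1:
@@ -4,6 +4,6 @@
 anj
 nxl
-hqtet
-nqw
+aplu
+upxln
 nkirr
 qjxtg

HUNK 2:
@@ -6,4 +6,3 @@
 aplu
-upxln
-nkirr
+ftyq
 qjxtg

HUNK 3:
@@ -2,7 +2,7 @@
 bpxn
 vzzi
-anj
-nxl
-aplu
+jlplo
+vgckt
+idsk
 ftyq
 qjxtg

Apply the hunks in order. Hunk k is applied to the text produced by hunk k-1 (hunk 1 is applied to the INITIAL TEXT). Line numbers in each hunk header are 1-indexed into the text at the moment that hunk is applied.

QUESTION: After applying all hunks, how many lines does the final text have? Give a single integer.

Answer: 8

Derivation:
Hunk 1: at line 4 remove [hqtet,nqw] add [aplu,upxln] -> 9 lines: jay bpxn vzzi anj nxl aplu upxln nkirr qjxtg
Hunk 2: at line 6 remove [upxln,nkirr] add [ftyq] -> 8 lines: jay bpxn vzzi anj nxl aplu ftyq qjxtg
Hunk 3: at line 2 remove [anj,nxl,aplu] add [jlplo,vgckt,idsk] -> 8 lines: jay bpxn vzzi jlplo vgckt idsk ftyq qjxtg
Final line count: 8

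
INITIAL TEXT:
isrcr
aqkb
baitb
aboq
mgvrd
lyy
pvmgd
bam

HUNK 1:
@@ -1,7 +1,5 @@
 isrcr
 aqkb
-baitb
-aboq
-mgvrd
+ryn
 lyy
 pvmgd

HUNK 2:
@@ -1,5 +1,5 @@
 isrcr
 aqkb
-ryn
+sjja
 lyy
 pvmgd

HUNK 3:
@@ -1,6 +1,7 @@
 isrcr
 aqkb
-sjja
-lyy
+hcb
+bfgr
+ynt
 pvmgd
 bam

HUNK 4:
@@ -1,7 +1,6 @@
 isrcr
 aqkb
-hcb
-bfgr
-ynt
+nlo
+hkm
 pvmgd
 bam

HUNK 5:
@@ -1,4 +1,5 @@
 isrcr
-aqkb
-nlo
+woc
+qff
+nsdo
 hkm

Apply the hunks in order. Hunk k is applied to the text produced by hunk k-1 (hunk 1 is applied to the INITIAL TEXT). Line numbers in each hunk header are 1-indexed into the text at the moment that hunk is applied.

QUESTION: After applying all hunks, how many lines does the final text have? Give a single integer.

Answer: 7

Derivation:
Hunk 1: at line 1 remove [baitb,aboq,mgvrd] add [ryn] -> 6 lines: isrcr aqkb ryn lyy pvmgd bam
Hunk 2: at line 1 remove [ryn] add [sjja] -> 6 lines: isrcr aqkb sjja lyy pvmgd bam
Hunk 3: at line 1 remove [sjja,lyy] add [hcb,bfgr,ynt] -> 7 lines: isrcr aqkb hcb bfgr ynt pvmgd bam
Hunk 4: at line 1 remove [hcb,bfgr,ynt] add [nlo,hkm] -> 6 lines: isrcr aqkb nlo hkm pvmgd bam
Hunk 5: at line 1 remove [aqkb,nlo] add [woc,qff,nsdo] -> 7 lines: isrcr woc qff nsdo hkm pvmgd bam
Final line count: 7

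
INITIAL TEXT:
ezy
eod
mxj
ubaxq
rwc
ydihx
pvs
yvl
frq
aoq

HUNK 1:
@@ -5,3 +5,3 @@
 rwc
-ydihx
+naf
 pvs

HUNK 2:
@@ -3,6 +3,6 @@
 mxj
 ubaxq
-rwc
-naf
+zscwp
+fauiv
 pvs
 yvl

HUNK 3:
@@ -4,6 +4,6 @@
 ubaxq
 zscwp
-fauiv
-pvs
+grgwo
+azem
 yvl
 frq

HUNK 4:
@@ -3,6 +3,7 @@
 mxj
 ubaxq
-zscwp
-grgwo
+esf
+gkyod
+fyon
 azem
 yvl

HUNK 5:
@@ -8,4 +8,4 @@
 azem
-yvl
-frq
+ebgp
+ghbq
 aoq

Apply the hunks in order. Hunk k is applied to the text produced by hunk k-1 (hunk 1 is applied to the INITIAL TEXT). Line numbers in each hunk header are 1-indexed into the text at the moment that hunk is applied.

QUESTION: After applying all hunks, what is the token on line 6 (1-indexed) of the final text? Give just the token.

Hunk 1: at line 5 remove [ydihx] add [naf] -> 10 lines: ezy eod mxj ubaxq rwc naf pvs yvl frq aoq
Hunk 2: at line 3 remove [rwc,naf] add [zscwp,fauiv] -> 10 lines: ezy eod mxj ubaxq zscwp fauiv pvs yvl frq aoq
Hunk 3: at line 4 remove [fauiv,pvs] add [grgwo,azem] -> 10 lines: ezy eod mxj ubaxq zscwp grgwo azem yvl frq aoq
Hunk 4: at line 3 remove [zscwp,grgwo] add [esf,gkyod,fyon] -> 11 lines: ezy eod mxj ubaxq esf gkyod fyon azem yvl frq aoq
Hunk 5: at line 8 remove [yvl,frq] add [ebgp,ghbq] -> 11 lines: ezy eod mxj ubaxq esf gkyod fyon azem ebgp ghbq aoq
Final line 6: gkyod

Answer: gkyod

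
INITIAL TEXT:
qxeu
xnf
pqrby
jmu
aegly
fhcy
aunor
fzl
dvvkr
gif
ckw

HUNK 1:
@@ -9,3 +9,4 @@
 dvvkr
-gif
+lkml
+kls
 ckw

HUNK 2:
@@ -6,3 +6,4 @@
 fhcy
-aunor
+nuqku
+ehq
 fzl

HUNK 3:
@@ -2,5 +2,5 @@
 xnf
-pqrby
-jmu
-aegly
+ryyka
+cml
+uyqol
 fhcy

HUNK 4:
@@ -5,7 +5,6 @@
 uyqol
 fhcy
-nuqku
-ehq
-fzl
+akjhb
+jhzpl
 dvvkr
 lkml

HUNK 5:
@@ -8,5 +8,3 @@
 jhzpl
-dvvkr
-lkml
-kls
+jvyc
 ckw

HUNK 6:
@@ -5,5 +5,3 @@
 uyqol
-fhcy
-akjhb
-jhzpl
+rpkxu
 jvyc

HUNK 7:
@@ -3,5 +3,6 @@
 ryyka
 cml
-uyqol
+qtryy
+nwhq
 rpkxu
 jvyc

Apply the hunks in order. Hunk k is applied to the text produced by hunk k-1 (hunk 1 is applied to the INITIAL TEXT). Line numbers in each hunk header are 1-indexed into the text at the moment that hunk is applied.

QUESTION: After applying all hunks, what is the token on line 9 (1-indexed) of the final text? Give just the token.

Answer: ckw

Derivation:
Hunk 1: at line 9 remove [gif] add [lkml,kls] -> 12 lines: qxeu xnf pqrby jmu aegly fhcy aunor fzl dvvkr lkml kls ckw
Hunk 2: at line 6 remove [aunor] add [nuqku,ehq] -> 13 lines: qxeu xnf pqrby jmu aegly fhcy nuqku ehq fzl dvvkr lkml kls ckw
Hunk 3: at line 2 remove [pqrby,jmu,aegly] add [ryyka,cml,uyqol] -> 13 lines: qxeu xnf ryyka cml uyqol fhcy nuqku ehq fzl dvvkr lkml kls ckw
Hunk 4: at line 5 remove [nuqku,ehq,fzl] add [akjhb,jhzpl] -> 12 lines: qxeu xnf ryyka cml uyqol fhcy akjhb jhzpl dvvkr lkml kls ckw
Hunk 5: at line 8 remove [dvvkr,lkml,kls] add [jvyc] -> 10 lines: qxeu xnf ryyka cml uyqol fhcy akjhb jhzpl jvyc ckw
Hunk 6: at line 5 remove [fhcy,akjhb,jhzpl] add [rpkxu] -> 8 lines: qxeu xnf ryyka cml uyqol rpkxu jvyc ckw
Hunk 7: at line 3 remove [uyqol] add [qtryy,nwhq] -> 9 lines: qxeu xnf ryyka cml qtryy nwhq rpkxu jvyc ckw
Final line 9: ckw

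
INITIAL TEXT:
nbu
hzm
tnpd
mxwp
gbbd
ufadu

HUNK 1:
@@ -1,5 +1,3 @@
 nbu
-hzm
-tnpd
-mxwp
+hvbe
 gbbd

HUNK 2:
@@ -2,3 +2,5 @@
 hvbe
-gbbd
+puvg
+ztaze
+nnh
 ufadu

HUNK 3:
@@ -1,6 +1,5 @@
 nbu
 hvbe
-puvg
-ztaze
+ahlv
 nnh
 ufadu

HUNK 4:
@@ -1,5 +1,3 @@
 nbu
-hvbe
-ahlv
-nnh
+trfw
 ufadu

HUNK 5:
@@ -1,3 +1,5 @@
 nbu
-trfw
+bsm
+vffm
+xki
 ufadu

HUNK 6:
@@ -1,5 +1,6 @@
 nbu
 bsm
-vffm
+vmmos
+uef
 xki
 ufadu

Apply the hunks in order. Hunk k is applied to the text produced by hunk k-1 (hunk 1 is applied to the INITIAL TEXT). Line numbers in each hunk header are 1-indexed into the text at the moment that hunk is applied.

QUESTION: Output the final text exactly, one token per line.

Answer: nbu
bsm
vmmos
uef
xki
ufadu

Derivation:
Hunk 1: at line 1 remove [hzm,tnpd,mxwp] add [hvbe] -> 4 lines: nbu hvbe gbbd ufadu
Hunk 2: at line 2 remove [gbbd] add [puvg,ztaze,nnh] -> 6 lines: nbu hvbe puvg ztaze nnh ufadu
Hunk 3: at line 1 remove [puvg,ztaze] add [ahlv] -> 5 lines: nbu hvbe ahlv nnh ufadu
Hunk 4: at line 1 remove [hvbe,ahlv,nnh] add [trfw] -> 3 lines: nbu trfw ufadu
Hunk 5: at line 1 remove [trfw] add [bsm,vffm,xki] -> 5 lines: nbu bsm vffm xki ufadu
Hunk 6: at line 1 remove [vffm] add [vmmos,uef] -> 6 lines: nbu bsm vmmos uef xki ufadu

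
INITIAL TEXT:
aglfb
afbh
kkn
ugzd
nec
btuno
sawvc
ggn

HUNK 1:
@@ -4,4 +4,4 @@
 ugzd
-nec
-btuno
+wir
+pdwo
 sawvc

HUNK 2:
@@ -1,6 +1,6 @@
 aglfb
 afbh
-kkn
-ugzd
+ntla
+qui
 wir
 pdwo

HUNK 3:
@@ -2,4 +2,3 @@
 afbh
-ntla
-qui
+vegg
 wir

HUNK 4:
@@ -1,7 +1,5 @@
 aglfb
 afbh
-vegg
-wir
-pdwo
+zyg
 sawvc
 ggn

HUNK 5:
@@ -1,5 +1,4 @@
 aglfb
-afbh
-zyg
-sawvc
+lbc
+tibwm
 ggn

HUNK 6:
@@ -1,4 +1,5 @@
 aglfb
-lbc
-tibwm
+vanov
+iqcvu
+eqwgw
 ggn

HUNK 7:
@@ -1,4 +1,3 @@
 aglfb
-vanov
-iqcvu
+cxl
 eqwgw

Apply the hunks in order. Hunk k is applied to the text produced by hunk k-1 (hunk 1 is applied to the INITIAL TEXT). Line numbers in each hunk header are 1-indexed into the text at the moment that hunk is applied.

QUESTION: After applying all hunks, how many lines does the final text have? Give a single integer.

Answer: 4

Derivation:
Hunk 1: at line 4 remove [nec,btuno] add [wir,pdwo] -> 8 lines: aglfb afbh kkn ugzd wir pdwo sawvc ggn
Hunk 2: at line 1 remove [kkn,ugzd] add [ntla,qui] -> 8 lines: aglfb afbh ntla qui wir pdwo sawvc ggn
Hunk 3: at line 2 remove [ntla,qui] add [vegg] -> 7 lines: aglfb afbh vegg wir pdwo sawvc ggn
Hunk 4: at line 1 remove [vegg,wir,pdwo] add [zyg] -> 5 lines: aglfb afbh zyg sawvc ggn
Hunk 5: at line 1 remove [afbh,zyg,sawvc] add [lbc,tibwm] -> 4 lines: aglfb lbc tibwm ggn
Hunk 6: at line 1 remove [lbc,tibwm] add [vanov,iqcvu,eqwgw] -> 5 lines: aglfb vanov iqcvu eqwgw ggn
Hunk 7: at line 1 remove [vanov,iqcvu] add [cxl] -> 4 lines: aglfb cxl eqwgw ggn
Final line count: 4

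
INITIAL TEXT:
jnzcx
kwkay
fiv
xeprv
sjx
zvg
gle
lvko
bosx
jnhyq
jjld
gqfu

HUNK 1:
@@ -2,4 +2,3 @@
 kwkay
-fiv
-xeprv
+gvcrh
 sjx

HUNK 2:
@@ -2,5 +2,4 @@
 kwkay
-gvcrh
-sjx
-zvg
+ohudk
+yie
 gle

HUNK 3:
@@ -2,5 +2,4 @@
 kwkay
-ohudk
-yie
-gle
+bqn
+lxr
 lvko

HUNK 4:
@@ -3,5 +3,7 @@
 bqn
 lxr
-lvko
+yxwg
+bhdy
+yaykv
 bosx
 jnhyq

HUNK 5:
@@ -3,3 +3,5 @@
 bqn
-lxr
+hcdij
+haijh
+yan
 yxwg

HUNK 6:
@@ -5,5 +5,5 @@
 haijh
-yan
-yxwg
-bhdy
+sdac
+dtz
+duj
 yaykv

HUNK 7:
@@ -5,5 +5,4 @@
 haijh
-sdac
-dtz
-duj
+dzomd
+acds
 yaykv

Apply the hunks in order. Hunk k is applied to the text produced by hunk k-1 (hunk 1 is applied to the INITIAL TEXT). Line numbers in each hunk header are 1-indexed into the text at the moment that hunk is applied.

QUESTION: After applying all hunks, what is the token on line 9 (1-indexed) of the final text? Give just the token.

Hunk 1: at line 2 remove [fiv,xeprv] add [gvcrh] -> 11 lines: jnzcx kwkay gvcrh sjx zvg gle lvko bosx jnhyq jjld gqfu
Hunk 2: at line 2 remove [gvcrh,sjx,zvg] add [ohudk,yie] -> 10 lines: jnzcx kwkay ohudk yie gle lvko bosx jnhyq jjld gqfu
Hunk 3: at line 2 remove [ohudk,yie,gle] add [bqn,lxr] -> 9 lines: jnzcx kwkay bqn lxr lvko bosx jnhyq jjld gqfu
Hunk 4: at line 3 remove [lvko] add [yxwg,bhdy,yaykv] -> 11 lines: jnzcx kwkay bqn lxr yxwg bhdy yaykv bosx jnhyq jjld gqfu
Hunk 5: at line 3 remove [lxr] add [hcdij,haijh,yan] -> 13 lines: jnzcx kwkay bqn hcdij haijh yan yxwg bhdy yaykv bosx jnhyq jjld gqfu
Hunk 6: at line 5 remove [yan,yxwg,bhdy] add [sdac,dtz,duj] -> 13 lines: jnzcx kwkay bqn hcdij haijh sdac dtz duj yaykv bosx jnhyq jjld gqfu
Hunk 7: at line 5 remove [sdac,dtz,duj] add [dzomd,acds] -> 12 lines: jnzcx kwkay bqn hcdij haijh dzomd acds yaykv bosx jnhyq jjld gqfu
Final line 9: bosx

Answer: bosx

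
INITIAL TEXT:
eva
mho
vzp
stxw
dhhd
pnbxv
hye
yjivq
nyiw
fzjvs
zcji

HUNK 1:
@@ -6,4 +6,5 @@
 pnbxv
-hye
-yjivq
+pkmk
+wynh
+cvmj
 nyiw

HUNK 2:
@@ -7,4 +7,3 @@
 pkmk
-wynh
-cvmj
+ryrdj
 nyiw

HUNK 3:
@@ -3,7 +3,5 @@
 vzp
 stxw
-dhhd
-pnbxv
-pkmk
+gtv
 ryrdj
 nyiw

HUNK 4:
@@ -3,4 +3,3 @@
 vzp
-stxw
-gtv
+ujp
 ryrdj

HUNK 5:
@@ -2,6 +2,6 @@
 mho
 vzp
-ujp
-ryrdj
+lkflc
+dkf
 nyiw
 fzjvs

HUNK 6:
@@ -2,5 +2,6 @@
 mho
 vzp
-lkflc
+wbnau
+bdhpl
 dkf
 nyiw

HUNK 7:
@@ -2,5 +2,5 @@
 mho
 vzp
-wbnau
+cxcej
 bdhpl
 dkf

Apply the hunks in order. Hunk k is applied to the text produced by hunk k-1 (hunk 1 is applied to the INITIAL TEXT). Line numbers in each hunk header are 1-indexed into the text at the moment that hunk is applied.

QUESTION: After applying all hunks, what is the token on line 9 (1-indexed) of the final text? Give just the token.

Answer: zcji

Derivation:
Hunk 1: at line 6 remove [hye,yjivq] add [pkmk,wynh,cvmj] -> 12 lines: eva mho vzp stxw dhhd pnbxv pkmk wynh cvmj nyiw fzjvs zcji
Hunk 2: at line 7 remove [wynh,cvmj] add [ryrdj] -> 11 lines: eva mho vzp stxw dhhd pnbxv pkmk ryrdj nyiw fzjvs zcji
Hunk 3: at line 3 remove [dhhd,pnbxv,pkmk] add [gtv] -> 9 lines: eva mho vzp stxw gtv ryrdj nyiw fzjvs zcji
Hunk 4: at line 3 remove [stxw,gtv] add [ujp] -> 8 lines: eva mho vzp ujp ryrdj nyiw fzjvs zcji
Hunk 5: at line 2 remove [ujp,ryrdj] add [lkflc,dkf] -> 8 lines: eva mho vzp lkflc dkf nyiw fzjvs zcji
Hunk 6: at line 2 remove [lkflc] add [wbnau,bdhpl] -> 9 lines: eva mho vzp wbnau bdhpl dkf nyiw fzjvs zcji
Hunk 7: at line 2 remove [wbnau] add [cxcej] -> 9 lines: eva mho vzp cxcej bdhpl dkf nyiw fzjvs zcji
Final line 9: zcji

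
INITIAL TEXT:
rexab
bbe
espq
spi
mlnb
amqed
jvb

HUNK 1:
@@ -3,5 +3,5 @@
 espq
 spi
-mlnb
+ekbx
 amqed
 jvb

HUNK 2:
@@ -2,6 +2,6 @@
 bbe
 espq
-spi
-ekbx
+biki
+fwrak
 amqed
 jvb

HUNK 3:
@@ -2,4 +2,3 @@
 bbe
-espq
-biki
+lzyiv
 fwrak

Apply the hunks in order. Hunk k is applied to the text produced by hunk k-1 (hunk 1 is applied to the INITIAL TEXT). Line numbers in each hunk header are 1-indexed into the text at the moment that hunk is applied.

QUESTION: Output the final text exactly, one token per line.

Hunk 1: at line 3 remove [mlnb] add [ekbx] -> 7 lines: rexab bbe espq spi ekbx amqed jvb
Hunk 2: at line 2 remove [spi,ekbx] add [biki,fwrak] -> 7 lines: rexab bbe espq biki fwrak amqed jvb
Hunk 3: at line 2 remove [espq,biki] add [lzyiv] -> 6 lines: rexab bbe lzyiv fwrak amqed jvb

Answer: rexab
bbe
lzyiv
fwrak
amqed
jvb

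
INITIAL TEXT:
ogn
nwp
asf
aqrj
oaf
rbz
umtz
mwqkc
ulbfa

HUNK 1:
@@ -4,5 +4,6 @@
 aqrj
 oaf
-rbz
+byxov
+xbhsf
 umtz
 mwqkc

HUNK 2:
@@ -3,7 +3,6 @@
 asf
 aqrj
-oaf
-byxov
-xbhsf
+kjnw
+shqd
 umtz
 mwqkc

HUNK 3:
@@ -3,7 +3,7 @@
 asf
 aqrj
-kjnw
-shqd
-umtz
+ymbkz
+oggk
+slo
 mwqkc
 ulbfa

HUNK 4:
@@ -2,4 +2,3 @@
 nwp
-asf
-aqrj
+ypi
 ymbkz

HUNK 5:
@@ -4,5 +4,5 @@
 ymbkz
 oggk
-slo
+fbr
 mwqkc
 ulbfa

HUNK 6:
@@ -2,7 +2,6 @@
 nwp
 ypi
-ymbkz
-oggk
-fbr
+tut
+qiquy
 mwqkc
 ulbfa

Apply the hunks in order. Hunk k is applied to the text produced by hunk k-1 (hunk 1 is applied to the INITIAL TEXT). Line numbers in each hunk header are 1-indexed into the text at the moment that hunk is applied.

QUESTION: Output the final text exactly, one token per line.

Answer: ogn
nwp
ypi
tut
qiquy
mwqkc
ulbfa

Derivation:
Hunk 1: at line 4 remove [rbz] add [byxov,xbhsf] -> 10 lines: ogn nwp asf aqrj oaf byxov xbhsf umtz mwqkc ulbfa
Hunk 2: at line 3 remove [oaf,byxov,xbhsf] add [kjnw,shqd] -> 9 lines: ogn nwp asf aqrj kjnw shqd umtz mwqkc ulbfa
Hunk 3: at line 3 remove [kjnw,shqd,umtz] add [ymbkz,oggk,slo] -> 9 lines: ogn nwp asf aqrj ymbkz oggk slo mwqkc ulbfa
Hunk 4: at line 2 remove [asf,aqrj] add [ypi] -> 8 lines: ogn nwp ypi ymbkz oggk slo mwqkc ulbfa
Hunk 5: at line 4 remove [slo] add [fbr] -> 8 lines: ogn nwp ypi ymbkz oggk fbr mwqkc ulbfa
Hunk 6: at line 2 remove [ymbkz,oggk,fbr] add [tut,qiquy] -> 7 lines: ogn nwp ypi tut qiquy mwqkc ulbfa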